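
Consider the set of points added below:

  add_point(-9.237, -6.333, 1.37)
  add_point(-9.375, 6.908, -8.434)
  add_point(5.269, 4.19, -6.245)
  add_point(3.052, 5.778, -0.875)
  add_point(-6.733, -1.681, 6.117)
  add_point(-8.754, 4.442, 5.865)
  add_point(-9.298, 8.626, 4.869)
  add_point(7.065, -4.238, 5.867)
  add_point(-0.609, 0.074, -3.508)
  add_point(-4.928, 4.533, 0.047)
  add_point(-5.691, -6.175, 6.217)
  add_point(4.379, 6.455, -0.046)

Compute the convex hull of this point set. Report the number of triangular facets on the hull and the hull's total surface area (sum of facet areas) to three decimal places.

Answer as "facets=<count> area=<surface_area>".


Points on the hull: [0, 1, 2, 4, 5, 6, 7, 8, 10, 11] (10 of 12).

Per-facet area ½‖(b−a)×(c−a)‖:
  f1: (p6, p0, p1) → 96.4977
  f2: (p11, p6, p1) → 92.4926
  f3: (p11, p6, p7) → 90.6132
  f4: (p2, p11, p1) → 50.0481
  f5: (p2, p11, p7) → 41.3542
  f6: (p10, p0, p7) → 31.9785
  f7: (p8, p0, p7) → 75.8014
  f8: (p8, p2, p7) → 49.3747
  f9: (p8, p0, p1) → 71.6364
  f10: (p8, p2, p1) → 46.4224
  f11: (p5, p6, p0) → 15.3178
  f12: (p5, p10, p0) → 32.7600
  f13: (p5, p6, p7) → 32.0184
  f14: (p4, p10, p7) → 29.6913
  f15: (p4, p5, p7) → 39.7236
  f16: (p4, p5, p10) → 1.3762
Σ area = 797.107

Euler: V−E+F = 10−24+16 = 2.

facets=16 area=797.107


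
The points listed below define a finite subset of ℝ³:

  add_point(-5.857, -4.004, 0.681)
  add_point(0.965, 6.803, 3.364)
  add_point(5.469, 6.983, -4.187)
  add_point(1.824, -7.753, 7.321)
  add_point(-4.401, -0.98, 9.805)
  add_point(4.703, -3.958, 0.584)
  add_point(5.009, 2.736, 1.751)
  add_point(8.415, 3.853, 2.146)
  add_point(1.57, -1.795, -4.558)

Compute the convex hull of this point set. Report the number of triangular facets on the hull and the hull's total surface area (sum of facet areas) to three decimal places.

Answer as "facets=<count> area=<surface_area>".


8 of the 9 inputs are extreme points: [0, 1, 2, 3, 4, 5, 7, 8].

Area of each hull facet:
  f1: (p4, p3, p0) → 43.0685
  f2: (p4, p3, p7) → 67.0717
  f3: (p1, p4, p0) → 53.8878
  f4: (p1, p4, p7) → 44.6587
  f5: (p8, p3, p0) → 50.1325
  f6: (p5, p3, p7) → 33.0502
  f7: (p5, p8, p3) → 20.2623
  f8: (p2, p1, p7) → 28.7119
  f9: (p2, p5, p7) → 33.5830
  f10: (p2, p5, p8) → 30.6529
  f11: (p2, p1, p0) → 57.0833
  f12: (p2, p8, p0) → 38.5026
Σ area = 500.665

Check V−E+F: 8 − 18 + 12 = 2.

facets=12 area=500.665


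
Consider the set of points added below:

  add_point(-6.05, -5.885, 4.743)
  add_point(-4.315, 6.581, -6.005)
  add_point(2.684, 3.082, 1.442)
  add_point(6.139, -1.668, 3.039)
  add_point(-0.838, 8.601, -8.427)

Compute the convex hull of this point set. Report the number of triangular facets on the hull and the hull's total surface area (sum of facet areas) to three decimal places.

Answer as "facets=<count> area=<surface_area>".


facets=6 area=293.047

Hull vertices (5/5): indices [0, 1, 2, 3, 4].

Per-facet area ½‖(b−a)×(c−a)‖:
  f1: (p4, p3, p0) → 109.3702
  f2: (p1, p4, p0) → 26.2645
  f3: (p2, p3, p0) → 38.3933
  f4: (p2, p1, p0) → 69.8720
  f5: (p2, p4, p3) → 23.7962
  f6: (p2, p1, p4) → 25.3511
Σ area = 293.047

Euler: V−E+F = 5−9+6 = 2.


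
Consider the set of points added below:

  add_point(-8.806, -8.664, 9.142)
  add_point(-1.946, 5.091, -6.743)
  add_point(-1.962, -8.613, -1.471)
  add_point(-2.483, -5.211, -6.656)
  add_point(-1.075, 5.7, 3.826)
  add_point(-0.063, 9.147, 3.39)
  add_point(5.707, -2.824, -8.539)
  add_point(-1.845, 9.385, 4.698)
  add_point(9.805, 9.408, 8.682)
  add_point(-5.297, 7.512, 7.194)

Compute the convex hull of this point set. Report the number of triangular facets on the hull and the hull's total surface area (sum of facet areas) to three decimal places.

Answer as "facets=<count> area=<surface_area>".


facets=14 area=938.681

Extreme-point indices: [0, 1, 2, 3, 5, 6, 7, 8, 9] — 9 of 10 on the boundary.

Triangle areas on the boundary:
  f1: (p1, p6, p8) → 109.9135
  f2: (p9, p8, p0) → 120.8739
  f3: (p9, p1, p0) → 121.1418
  f4: (p2, p8, p0) → 149.6841
  f5: (p2, p6, p8) → 127.9593
  f6: (p7, p9, p8) → 24.3091
  f7: (p7, p9, p1) → 26.5864
  f8: (p3, p1, p6) → 42.6397
  f9: (p3, p2, p6) → 26.3172
  f10: (p3, p1, p0) → 87.2613
  f11: (p3, p2, p0) → 29.6235
  f12: (p5, p1, p8) → 50.0550
  f13: (p5, p7, p8) → 11.2665
  f14: (p5, p7, p1) → 11.0495
Σ area = 938.681

Check V−E+F: 9 − 21 + 14 = 2.


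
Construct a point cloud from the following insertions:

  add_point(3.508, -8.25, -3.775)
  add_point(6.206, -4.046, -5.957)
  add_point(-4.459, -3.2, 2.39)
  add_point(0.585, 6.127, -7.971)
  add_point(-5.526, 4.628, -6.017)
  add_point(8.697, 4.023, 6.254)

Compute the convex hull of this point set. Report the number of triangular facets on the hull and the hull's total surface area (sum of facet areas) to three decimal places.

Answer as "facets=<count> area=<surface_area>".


facets=8 area=494.728

Hull vertices (6/6): indices [0, 1, 2, 3, 4, 5].

Facet areas (half cross-product norm):
  f1: (p3, p5, p4) → 53.5860
  f2: (p2, p5, p4) → 89.2558
  f3: (p2, p0, p4) → 64.9735
  f4: (p2, p0, p5) → 84.4354
  f5: (p1, p0, p4) → 39.6898
  f6: (p1, p3, p4) → 38.1119
  f7: (p1, p0, p5) → 39.8549
  f8: (p1, p3, p5) → 84.8211
Σ area = 494.728

Euler characteristic 6−12+8 = 2 ✓


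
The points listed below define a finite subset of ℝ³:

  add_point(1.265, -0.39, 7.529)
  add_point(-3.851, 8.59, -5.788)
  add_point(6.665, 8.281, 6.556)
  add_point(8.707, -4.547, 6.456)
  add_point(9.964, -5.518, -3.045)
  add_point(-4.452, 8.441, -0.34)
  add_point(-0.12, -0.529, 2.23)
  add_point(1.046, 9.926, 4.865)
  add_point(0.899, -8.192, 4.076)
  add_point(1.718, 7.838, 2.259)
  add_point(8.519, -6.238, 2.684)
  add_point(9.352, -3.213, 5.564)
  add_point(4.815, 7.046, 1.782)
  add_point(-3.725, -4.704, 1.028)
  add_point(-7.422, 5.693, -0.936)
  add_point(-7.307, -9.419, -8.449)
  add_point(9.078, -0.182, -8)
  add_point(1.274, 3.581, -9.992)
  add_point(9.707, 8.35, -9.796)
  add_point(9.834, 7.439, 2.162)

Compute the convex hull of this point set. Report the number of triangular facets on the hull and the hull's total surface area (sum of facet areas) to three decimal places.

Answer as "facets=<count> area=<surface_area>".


17 of the 20 inputs are extreme points: [0, 1, 2, 3, 4, 5, 7, 8, 10, 11, 13, 14, 15, 16, 17, 18, 19].

Per-facet area ½‖(b−a)×(c−a)‖:
  f1: (p13, p15, p14) → 62.0333
  f2: (p13, p0, p14) → 51.4518
  f3: (p1, p15, p14) → 56.3034
  f4: (p16, p15, p4) → 67.0615
  f5: (p16, p18, p4) → 17.3934
  f6: (p16, p18, p15) → 69.3760
  f7: (p8, p13, p0) → 26.9221
  f8: (p8, p13, p15) → 33.5716
  f9: (p17, p18, p15) → 35.4774
  f10: (p17, p1, p15) → 64.6113
  f11: (p17, p1, p18) → 39.1764
  f12: (p19, p18, p4) → 79.8530
  f13: (p19, p2, p18) → 20.5205
  f14: (p7, p1, p18) → 82.6071
  f15: (p7, p2, p18) → 50.3994
  f16: (p7, p0, p14) → 57.6739
  f17: (p7, p2, p0) → 30.4225
  f18: (p10, p15, p4) → 55.0709
  f19: (p10, p8, p15) → 55.1134
  f20: (p5, p1, p14) → 11.2004
  f21: (p5, p7, p14) → 10.5226
  f22: (p5, p7, p1) → 17.1244
  f23: (p3, p2, p0) → 44.0038
  f24: (p3, p10, p4) → 7.1026
  f25: (p3, p8, p0) → 32.6601
  f26: (p3, p10, p8) → 16.5266
  f27: (p11, p19, p2) → 30.4514
  f28: (p11, p3, p2) → 8.0319
  f29: (p11, p19, p4) → 49.9290
  f30: (p11, p3, p4) → 7.3095
Σ area = 1189.901

Check V−E+F: 17 − 45 + 30 = 2.

facets=30 area=1189.901


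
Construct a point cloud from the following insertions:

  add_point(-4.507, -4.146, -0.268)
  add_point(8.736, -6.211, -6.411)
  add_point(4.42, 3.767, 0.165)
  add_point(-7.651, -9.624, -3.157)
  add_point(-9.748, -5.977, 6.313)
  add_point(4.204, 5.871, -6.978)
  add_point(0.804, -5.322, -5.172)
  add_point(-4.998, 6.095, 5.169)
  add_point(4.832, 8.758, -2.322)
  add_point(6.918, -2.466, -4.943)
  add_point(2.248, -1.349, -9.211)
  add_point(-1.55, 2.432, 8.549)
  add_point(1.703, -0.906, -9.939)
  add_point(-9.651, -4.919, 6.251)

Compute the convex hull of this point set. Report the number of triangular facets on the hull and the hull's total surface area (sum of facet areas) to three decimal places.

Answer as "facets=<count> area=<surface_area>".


10 of the 14 inputs are extreme points: [1, 2, 3, 4, 5, 7, 8, 11, 12, 13].

Triangle areas on the boundary:
  f1: (p3, p1, p4) → 84.3238
  f2: (p3, p12, p1) → 68.6413
  f3: (p11, p1, p4) → 119.6945
  f4: (p5, p8, p1) → 32.4384
  f5: (p5, p12, p1) → 36.8310
  f6: (p7, p11, p8) → 38.3062
  f7: (p7, p5, p8) → 33.2359
  f8: (p7, p3, p12) → 119.0111
  f9: (p7, p5, p12) → 59.0506
  f10: (p2, p8, p1) → 31.7976
  f11: (p2, p11, p1) → 56.6164
  f12: (p2, p11, p8) → 24.8459
  f13: (p13, p3, p4) → 5.2964
  f14: (p13, p7, p3) → 62.2063
  f15: (p13, p11, p4) → 4.2014
  f16: (p13, p7, p11) → 33.5869
Σ area = 810.084

Euler: V−E+F = 10−24+16 = 2.

facets=16 area=810.084


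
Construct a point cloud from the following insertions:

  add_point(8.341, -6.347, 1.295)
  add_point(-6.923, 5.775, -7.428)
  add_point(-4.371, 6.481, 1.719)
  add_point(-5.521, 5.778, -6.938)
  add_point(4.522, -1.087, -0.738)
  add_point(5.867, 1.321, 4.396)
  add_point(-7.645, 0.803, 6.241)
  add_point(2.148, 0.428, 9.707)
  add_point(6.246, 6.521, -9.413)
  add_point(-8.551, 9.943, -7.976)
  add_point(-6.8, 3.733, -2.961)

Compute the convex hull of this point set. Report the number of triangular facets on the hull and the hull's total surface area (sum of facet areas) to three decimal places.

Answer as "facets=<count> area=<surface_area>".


9 of the 11 inputs are extreme points: [0, 1, 2, 5, 6, 7, 8, 9, 10].

Triangle areas on the boundary:
  f1: (p6, p7, p0) → 62.4344
  f2: (p1, p8, p9) → 28.8034
  f3: (p1, p8, p0) → 112.5072
  f4: (p1, p6, p9) → 29.9127
  f5: (p2, p8, p9) → 79.3067
  f6: (p2, p6, p9) → 36.5595
  f7: (p2, p6, p7) → 40.7683
  f8: (p5, p8, p0) → 63.6868
  f9: (p5, p7, p0) → 26.6384
  f10: (p5, p2, p8) → 81.5609
  f11: (p5, p2, p7) → 37.3054
  f12: (p10, p6, p0) → 86.1241
  f13: (p10, p1, p0) → 40.9423
  f14: (p10, p1, p6) → 3.9032
Σ area = 730.453

Euler: V−E+F = 9−21+14 = 2.

facets=14 area=730.453


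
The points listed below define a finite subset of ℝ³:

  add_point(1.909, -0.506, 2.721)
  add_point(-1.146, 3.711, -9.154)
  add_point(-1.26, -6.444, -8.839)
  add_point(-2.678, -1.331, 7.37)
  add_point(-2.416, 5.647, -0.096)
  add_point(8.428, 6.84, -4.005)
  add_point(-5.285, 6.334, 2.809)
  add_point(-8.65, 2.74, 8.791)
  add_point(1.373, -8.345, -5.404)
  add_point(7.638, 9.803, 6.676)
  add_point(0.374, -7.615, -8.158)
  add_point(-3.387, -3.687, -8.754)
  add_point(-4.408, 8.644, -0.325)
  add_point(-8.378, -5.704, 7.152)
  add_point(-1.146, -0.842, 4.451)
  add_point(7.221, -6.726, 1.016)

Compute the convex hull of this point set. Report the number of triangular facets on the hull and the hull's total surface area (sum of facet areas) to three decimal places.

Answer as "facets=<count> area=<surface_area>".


facets=20 area=1020.778

12 of the 16 inputs are extreme points: [1, 2, 3, 5, 7, 8, 9, 10, 11, 12, 13, 15].

Triangle areas on the boundary:
  f1: (p12, p1, p5) → 58.2463
  f2: (p11, p12, p7) → 87.1824
  f3: (p11, p12, p1) → 39.0757
  f4: (p9, p15, p5) → 80.3309
  f5: (p9, p12, p7) → 81.4545
  f6: (p9, p12, p5) → 69.6745
  f7: (p13, p15, p8) → 69.8044
  f8: (p13, p11, p7) → 72.0689
  f9: (p10, p1, p5) → 64.3998
  f10: (p10, p13, p8) → 21.4621
  f11: (p10, p15, p5) → 82.3339
  f12: (p10, p15, p8) → 7.2839
  f13: (p3, p9, p15) → 95.5311
  f14: (p3, p13, p15) → 43.7684
  f15: (p3, p9, p7) → 55.2903
  f16: (p3, p13, p7) → 25.2450
  f17: (p2, p11, p1) → 10.9961
  f18: (p2, p10, p1) → 8.9860
  f19: (p2, p13, p11) → 29.0690
  f20: (p2, p10, p13) → 18.5749
Σ area = 1020.778

Euler characteristic 12−30+20 = 2 ✓


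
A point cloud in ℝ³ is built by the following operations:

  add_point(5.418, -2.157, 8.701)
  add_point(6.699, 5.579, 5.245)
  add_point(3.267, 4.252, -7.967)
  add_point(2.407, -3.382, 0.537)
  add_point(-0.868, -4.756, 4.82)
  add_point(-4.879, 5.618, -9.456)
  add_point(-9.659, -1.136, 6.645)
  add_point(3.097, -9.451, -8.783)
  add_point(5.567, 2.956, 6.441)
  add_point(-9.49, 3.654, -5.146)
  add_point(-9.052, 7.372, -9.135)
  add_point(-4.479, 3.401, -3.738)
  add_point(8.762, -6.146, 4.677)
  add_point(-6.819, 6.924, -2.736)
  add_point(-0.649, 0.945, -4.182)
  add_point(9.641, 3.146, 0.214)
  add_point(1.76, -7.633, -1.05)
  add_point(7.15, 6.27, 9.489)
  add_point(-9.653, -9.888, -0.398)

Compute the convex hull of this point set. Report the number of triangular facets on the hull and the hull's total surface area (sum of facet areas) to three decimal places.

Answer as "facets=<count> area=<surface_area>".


facets=22 area=1207.342

13 of the 19 inputs are extreme points: [0, 1, 2, 5, 6, 7, 9, 10, 12, 13, 15, 17, 18].

Area of each hull facet:
  f1: (p7, p10, p18) → 140.9608
  f2: (p12, p7, p15) → 76.4865
  f3: (p12, p7, p18) → 112.5984
  f4: (p13, p10, p6) → 32.1948
  f5: (p9, p18, p6) → 68.4718
  f6: (p9, p10, p6) → 12.5894
  f7: (p9, p10, p18) → 18.3908
  f8: (p2, p7, p15) → 71.4960
  f9: (p17, p12, p15) → 51.7309
  f10: (p17, p13, p6) → 110.8070
  f11: (p17, p13, p10) → 31.1438
  f12: (p17, p2, p10) → 110.5758
  f13: (p0, p18, p6) → 85.6196
  f14: (p0, p12, p18) → 62.6740
  f15: (p0, p17, p6) → 65.1788
  f16: (p0, p17, p12) → 23.8227
  f17: (p5, p7, p10) → 24.7768
  f18: (p5, p2, p10) → 6.3442
  f19: (p5, p2, p7) → 57.0436
  f20: (p1, p2, p15) → 31.4248
  f21: (p1, p17, p15) → 8.2827
  f22: (p1, p17, p2) → 4.7290
Σ area = 1207.342

Euler characteristic 13−33+22 = 2 ✓


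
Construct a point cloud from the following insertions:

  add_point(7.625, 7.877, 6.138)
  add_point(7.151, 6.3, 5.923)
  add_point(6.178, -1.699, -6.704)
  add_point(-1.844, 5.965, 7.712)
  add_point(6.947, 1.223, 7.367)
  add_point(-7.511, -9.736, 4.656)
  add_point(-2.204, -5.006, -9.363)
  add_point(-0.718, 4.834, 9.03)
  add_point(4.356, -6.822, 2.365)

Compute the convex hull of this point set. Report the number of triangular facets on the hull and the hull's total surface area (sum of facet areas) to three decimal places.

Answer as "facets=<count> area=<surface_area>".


facets=12 area=709.247

8 of the 9 inputs are extreme points: [0, 2, 3, 4, 5, 6, 7, 8].

Area of each hull facet:
  f1: (p2, p6, p0) → 64.7297
  f2: (p4, p7, p5) → 71.8211
  f3: (p4, p7, p0) → 28.1343
  f4: (p4, p2, p0) → 48.9168
  f5: (p3, p7, p5) → 17.1736
  f6: (p3, p6, p5) → 129.7766
  f7: (p3, p7, p0) → 9.6063
  f8: (p3, p6, p0) → 99.3303
  f9: (p8, p4, p5) → 57.1899
  f10: (p8, p4, p2) → 51.9242
  f11: (p8, p6, p5) → 81.1386
  f12: (p8, p2, p6) → 49.5060
Σ area = 709.247

Euler: V−E+F = 8−18+12 = 2.


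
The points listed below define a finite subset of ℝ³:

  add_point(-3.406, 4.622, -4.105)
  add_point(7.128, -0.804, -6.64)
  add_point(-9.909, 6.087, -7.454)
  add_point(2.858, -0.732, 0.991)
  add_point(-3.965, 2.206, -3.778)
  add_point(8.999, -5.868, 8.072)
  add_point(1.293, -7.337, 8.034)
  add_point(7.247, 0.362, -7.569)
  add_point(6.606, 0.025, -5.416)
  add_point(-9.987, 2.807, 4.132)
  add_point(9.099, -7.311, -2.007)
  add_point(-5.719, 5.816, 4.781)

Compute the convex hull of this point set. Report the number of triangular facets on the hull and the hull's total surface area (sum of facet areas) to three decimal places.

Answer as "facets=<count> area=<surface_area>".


facets=14 area=776.575

Extreme-point indices: [0, 1, 2, 5, 6, 7, 9, 10, 11] — 9 of 12 on the boundary.

Facet areas (half cross-product norm):
  f1: (p5, p7, p10) → 43.7602
  f2: (p6, p5, p10) → 39.9298
  f3: (p6, p2, p9) → 85.9592
  f4: (p6, p2, p10) → 144.5400
  f5: (p11, p5, p7) → 142.9766
  f6: (p11, p2, p9) → 31.6544
  f7: (p11, p6, p9) → 39.9635
  f8: (p11, p6, p5) → 57.2503
  f9: (p1, p7, p10) → 1.9704
  f10: (p1, p2, p10) → 63.5446
  f11: (p1, p2, p7) → 13.3341
  f12: (p0, p2, p7) → 31.2571
  f13: (p0, p11, p7) → 46.5119
  f14: (p0, p11, p2) → 33.9232
Σ area = 776.575

Euler characteristic 9−21+14 = 2 ✓


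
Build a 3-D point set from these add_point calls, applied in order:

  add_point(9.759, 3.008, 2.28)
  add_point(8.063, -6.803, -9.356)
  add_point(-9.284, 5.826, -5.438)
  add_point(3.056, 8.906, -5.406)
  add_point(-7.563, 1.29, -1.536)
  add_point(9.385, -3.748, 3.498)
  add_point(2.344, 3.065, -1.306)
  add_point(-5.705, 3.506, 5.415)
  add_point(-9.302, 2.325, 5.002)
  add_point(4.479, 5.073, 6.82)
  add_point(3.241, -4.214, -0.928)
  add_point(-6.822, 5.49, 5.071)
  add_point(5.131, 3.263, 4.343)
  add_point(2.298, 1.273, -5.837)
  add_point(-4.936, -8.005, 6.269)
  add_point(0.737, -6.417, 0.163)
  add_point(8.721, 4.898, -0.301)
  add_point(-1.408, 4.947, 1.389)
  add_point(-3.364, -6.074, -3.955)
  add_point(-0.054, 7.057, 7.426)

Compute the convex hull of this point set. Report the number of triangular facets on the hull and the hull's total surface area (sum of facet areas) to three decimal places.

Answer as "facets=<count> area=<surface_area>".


Points on the hull: [0, 1, 2, 3, 5, 8, 9, 11, 14, 16, 18, 19] (12 of 20).

Facet areas (half cross-product norm):
  f1: (p19, p14, p8) → 60.1353
  f2: (p18, p1, p14) → 56.1159
  f3: (p5, p1, p0) → 45.5616
  f4: (p5, p1, p14) → 100.8638
  f5: (p16, p1, p0) → 24.8858
  f6: (p16, p3, p1) → 63.7759
  f7: (p11, p19, p8) → 9.8779
  f8: (p2, p3, p1) → 107.6124
  f9: (p2, p18, p1) → 77.4597
  f10: (p2, p11, p8) → 21.5212
  f11: (p2, p14, p8) → 57.0364
  f12: (p2, p18, p14) → 68.8717
  f13: (p2, p19, p3) → 81.9256
  f14: (p2, p11, p19) → 33.9230
  f15: (p9, p19, p14) → 39.3447
  f16: (p9, p5, p14) → 77.9652
  f17: (p9, p5, p0) → 24.7587
  f18: (p9, p16, p0) → 12.1579
  f19: (p9, p19, p3) → 31.9608
  f20: (p9, p16, p3) → 35.2357
Σ area = 1030.989

Check V−E+F: 12 − 30 + 20 = 2.

facets=20 area=1030.989


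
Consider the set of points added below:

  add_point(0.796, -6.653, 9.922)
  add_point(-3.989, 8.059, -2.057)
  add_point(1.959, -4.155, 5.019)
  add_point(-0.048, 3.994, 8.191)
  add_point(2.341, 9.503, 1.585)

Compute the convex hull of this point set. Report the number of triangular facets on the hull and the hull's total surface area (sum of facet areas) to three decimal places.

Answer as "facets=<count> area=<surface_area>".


facets=6 area=236.136

Extreme-point indices: [0, 1, 2, 3, 4] — 5 of 5 on the boundary.

Area of each hull facet:
  f1: (p2, p4, p1) → 52.2172
  f2: (p2, p0, p1) → 31.7194
  f3: (p2, p0, p4) → 30.1515
  f4: (p3, p4, p1) → 33.2251
  f5: (p3, p0, p1) → 54.5594
  f6: (p3, p0, p4) → 34.2630
Σ area = 236.136

Euler: V−E+F = 5−9+6 = 2.


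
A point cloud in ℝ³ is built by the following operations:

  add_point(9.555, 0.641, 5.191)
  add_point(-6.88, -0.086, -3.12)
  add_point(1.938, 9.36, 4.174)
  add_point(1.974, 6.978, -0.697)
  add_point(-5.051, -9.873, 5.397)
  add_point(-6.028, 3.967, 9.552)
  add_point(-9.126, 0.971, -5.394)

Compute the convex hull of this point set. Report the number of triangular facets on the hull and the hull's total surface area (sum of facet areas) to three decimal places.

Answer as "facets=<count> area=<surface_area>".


facets=8 area=630.710

Extreme-point indices: [0, 2, 3, 4, 5, 6] — 6 of 7 on the boundary.

Triangle areas on the boundary:
  f1: (p4, p0, p6) → 139.6174
  f2: (p5, p4, p6) → 100.8040
  f3: (p5, p4, p0) → 112.8564
  f4: (p2, p5, p6) → 83.4048
  f5: (p2, p5, p0) → 63.9134
  f6: (p3, p0, p6) → 68.1094
  f7: (p3, p2, p6) → 31.5390
  f8: (p3, p2, p0) → 30.4654
Σ area = 630.710

Euler: V−E+F = 6−12+8 = 2.


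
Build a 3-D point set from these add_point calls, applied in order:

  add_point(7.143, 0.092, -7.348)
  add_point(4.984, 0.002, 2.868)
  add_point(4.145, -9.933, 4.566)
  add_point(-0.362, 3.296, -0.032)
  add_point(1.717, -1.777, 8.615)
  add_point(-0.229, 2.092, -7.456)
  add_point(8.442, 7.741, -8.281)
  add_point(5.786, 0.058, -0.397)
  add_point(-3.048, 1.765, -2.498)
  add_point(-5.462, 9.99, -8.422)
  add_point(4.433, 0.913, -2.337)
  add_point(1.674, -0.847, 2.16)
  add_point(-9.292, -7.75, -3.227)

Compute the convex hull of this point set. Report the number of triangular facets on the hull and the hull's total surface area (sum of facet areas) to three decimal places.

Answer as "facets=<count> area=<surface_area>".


8 of the 13 inputs are extreme points: [0, 1, 2, 4, 5, 6, 9, 12].

Per-facet area ½‖(b−a)×(c−a)‖:
  f1: (p4, p9, p12) → 156.8264
  f2: (p4, p9, p6) → 140.2888
  f3: (p2, p4, p12) → 73.3064
  f4: (p0, p9, p6) → 55.0335
  f5: (p0, p2, p12) → 118.6617
  f6: (p0, p2, p6) → 41.6726
  f7: (p1, p4, p6) → 17.6576
  f8: (p1, p2, p6) → 50.7912
  f9: (p1, p2, p4) → 31.1590
  f10: (p5, p9, p12) → 64.5642
  f11: (p5, p0, p12) → 48.2486
  f12: (p5, p0, p9) → 24.1090
Σ area = 822.319

Euler characteristic 8−18+12 = 2 ✓

facets=12 area=822.319


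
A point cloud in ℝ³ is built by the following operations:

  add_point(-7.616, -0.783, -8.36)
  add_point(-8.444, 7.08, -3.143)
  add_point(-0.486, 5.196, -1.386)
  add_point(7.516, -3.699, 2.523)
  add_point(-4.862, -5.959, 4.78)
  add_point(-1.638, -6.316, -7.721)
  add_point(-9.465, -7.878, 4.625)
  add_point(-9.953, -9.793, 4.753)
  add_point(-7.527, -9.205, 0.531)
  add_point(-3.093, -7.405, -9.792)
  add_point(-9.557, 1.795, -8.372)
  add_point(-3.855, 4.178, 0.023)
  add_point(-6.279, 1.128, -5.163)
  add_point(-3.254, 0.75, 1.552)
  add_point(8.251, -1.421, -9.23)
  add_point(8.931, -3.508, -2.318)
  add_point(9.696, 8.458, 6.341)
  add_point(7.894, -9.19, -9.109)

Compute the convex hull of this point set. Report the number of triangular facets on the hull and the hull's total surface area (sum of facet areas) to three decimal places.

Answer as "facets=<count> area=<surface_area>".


Points on the hull: [1, 3, 6, 7, 8, 9, 10, 14, 15, 16, 17] (11 of 18).

Area of each hull facet:
  f1: (p3, p16, p7) → 108.7354
  f2: (p3, p17, p7) → 119.9032
  f3: (p8, p9, p7) → 3.3697
  f4: (p8, p17, p7) → 21.5268
  f5: (p8, p17, p9) → 60.4618
  f6: (p6, p16, p7) → 14.7025
  f7: (p6, p1, p7) → 7.2448
  f8: (p6, p1, p16) → 172.3499
  f9: (p10, p1, p7) → 65.7350
  f10: (p10, p9, p7) → 89.5792
  f11: (p15, p3, p16) → 31.9620
  f12: (p15, p3, p17) → 16.6220
  f13: (p14, p17, p9) → 43.0801
  f14: (p14, p10, p9) → 72.2197
  f15: (p14, p15, p16) → 50.6255
  f16: (p14, p15, p17) → 26.9230
  f17: (p14, p1, p16) → 164.9630
  f18: (p14, p10, p1) → 68.0897
Σ area = 1138.093

Check V−E+F: 11 − 27 + 18 = 2.

facets=18 area=1138.093


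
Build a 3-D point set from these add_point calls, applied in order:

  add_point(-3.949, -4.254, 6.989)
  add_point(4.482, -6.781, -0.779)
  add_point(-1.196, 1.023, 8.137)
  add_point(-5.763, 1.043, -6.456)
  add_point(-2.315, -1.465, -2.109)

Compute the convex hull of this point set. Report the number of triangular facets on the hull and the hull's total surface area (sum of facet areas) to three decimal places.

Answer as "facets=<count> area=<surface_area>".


Extreme-point indices: [0, 1, 2, 3] — 4 of 5 on the boundary.

Triangle areas on the boundary:
  f1: (p2, p1, p3) → 85.9418
  f2: (p0, p1, p3) → 76.6353
  f3: (p0, p2, p3) → 43.9811
  f4: (p0, p2, p1) → 35.5763
Σ area = 242.135

Euler: V−E+F = 4−6+4 = 2.

facets=4 area=242.135


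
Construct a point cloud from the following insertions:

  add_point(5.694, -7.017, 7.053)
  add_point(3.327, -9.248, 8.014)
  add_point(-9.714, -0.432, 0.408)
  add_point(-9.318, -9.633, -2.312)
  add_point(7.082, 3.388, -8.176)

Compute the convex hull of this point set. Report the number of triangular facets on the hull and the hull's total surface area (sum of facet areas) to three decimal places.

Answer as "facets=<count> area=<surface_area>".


facets=6 area=532.711

Hull vertices (5/5): indices [0, 1, 2, 3, 4].

Facet areas (half cross-product norm):
  f1: (p3, p4, p2) → 92.3686
  f2: (p3, p1, p2) → 77.2689
  f3: (p3, p1, p4) → 160.5081
  f4: (p0, p4, p2) → 149.2983
  f5: (p0, p1, p2) → 29.5839
  f6: (p0, p1, p4) → 23.6829
Σ area = 532.711

Check V−E+F: 5 − 9 + 6 = 2.


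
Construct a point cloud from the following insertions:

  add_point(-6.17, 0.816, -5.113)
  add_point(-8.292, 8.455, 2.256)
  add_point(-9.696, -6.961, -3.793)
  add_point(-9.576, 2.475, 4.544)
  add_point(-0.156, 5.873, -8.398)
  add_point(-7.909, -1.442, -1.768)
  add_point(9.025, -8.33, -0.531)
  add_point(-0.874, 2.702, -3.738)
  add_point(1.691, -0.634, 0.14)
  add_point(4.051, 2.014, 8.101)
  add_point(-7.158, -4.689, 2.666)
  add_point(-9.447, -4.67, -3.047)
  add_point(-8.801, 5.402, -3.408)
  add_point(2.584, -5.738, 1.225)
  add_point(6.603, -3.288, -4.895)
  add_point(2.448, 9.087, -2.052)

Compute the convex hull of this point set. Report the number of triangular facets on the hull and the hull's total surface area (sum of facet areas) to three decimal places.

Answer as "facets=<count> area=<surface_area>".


10 of the 16 inputs are extreme points: [1, 2, 3, 4, 6, 9, 10, 12, 14, 15].

Area of each hull facet:
  f1: (p9, p15, p6) → 89.5361
  f2: (p1, p9, p15) → 70.6191
  f3: (p4, p1, p15) → 43.8740
  f4: (p10, p6, p2) → 61.3774
  f5: (p10, p9, p6) → 96.9705
  f6: (p14, p15, p6) → 36.6658
  f7: (p14, p4, p15) → 44.8148
  f8: (p14, p6, p2) → 58.8442
  f9: (p14, p4, p2) → 92.8691
  f10: (p12, p4, p2) → 61.6887
  f11: (p12, p4, p1) → 30.2377
  f12: (p3, p1, p9) → 45.8906
  f13: (p3, p10, p9) → 52.8615
  f14: (p3, p10, p2) → 26.1750
  f15: (p3, p12, p2) → 49.9782
  f16: (p3, p12, p1) → 20.8636
Σ area = 883.266

Check V−E+F: 10 − 24 + 16 = 2.

facets=16 area=883.266


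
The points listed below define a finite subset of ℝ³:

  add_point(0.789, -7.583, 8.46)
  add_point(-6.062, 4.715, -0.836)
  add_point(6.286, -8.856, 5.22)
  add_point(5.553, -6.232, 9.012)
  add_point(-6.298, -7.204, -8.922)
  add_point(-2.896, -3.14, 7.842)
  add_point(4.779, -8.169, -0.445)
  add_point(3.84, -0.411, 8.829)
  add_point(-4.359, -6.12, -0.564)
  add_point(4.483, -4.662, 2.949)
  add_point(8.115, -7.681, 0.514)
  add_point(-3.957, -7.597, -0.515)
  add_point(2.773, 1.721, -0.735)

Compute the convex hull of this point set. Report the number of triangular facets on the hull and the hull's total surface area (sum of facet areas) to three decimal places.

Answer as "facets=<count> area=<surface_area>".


facets=20 area=618.327

12 of the 13 inputs are extreme points: [0, 1, 2, 3, 4, 5, 6, 7, 8, 10, 11, 12].

Area of each hull facet:
  f1: (p5, p1, p4) → 86.5937
  f2: (p12, p10, p4) → 81.3859
  f3: (p12, p1, p4) → 65.1621
  f4: (p2, p3, p10) → 9.0357
  f5: (p7, p12, p1) → 45.2051
  f6: (p7, p5, p1) → 44.2667
  f7: (p7, p3, p10) → 26.7095
  f8: (p7, p12, p10) → 50.2286
  f9: (p6, p10, p4) → 10.1460
  f10: (p6, p2, p4) → 25.1777
  f11: (p6, p2, p10) → 9.0208
  f12: (p0, p2, p3) → 11.5827
  f13: (p0, p7, p3) → 15.1221
  f14: (p0, p7, p5) → 20.2231
  f15: (p8, p5, p4) → 8.4206
  f16: (p11, p2, p4) → 36.5855
  f17: (p11, p0, p2) → 32.9949
  f18: (p11, p8, p4) → 6.6192
  f19: (p11, p0, p5) → 27.1386
  f20: (p11, p8, p5) → 6.7085
Σ area = 618.327

Check V−E+F: 12 − 30 + 20 = 2.


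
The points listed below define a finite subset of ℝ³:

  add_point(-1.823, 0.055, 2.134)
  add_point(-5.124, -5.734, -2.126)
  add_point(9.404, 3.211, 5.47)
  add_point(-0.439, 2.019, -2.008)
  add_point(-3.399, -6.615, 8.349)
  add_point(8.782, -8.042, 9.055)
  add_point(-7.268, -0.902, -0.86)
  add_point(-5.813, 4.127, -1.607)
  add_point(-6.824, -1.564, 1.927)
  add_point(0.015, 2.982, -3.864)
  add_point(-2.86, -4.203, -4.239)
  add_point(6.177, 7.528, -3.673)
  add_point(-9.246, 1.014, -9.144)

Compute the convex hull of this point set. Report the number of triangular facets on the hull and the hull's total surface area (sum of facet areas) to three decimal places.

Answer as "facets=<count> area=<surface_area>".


Points on the hull: [1, 2, 4, 5, 7, 8, 10, 11, 12] (9 of 13).

Facet areas (half cross-product norm):
  f1: (p11, p5, p2) → 48.6290
  f2: (p4, p5, p2) → 72.4337
  f3: (p10, p11, p12) → 71.0908
  f4: (p10, p11, p5) → 129.6423
  f5: (p7, p11, p12) → 52.8789
  f6: (p7, p11, p2) → 66.9912
  f7: (p7, p4, p2) → 110.1648
  f8: (p1, p4, p5) → 63.7280
  f9: (p1, p10, p5) → 31.0028
  f10: (p1, p10, p12) → 16.4582
  f11: (p8, p7, p12) → 29.8470
  f12: (p8, p7, p4) → 18.0312
  f13: (p8, p1, p12) → 31.8512
  f14: (p8, p1, p4) → 26.8334
Σ area = 769.583

Check V−E+F: 9 − 21 + 14 = 2.

facets=14 area=769.583


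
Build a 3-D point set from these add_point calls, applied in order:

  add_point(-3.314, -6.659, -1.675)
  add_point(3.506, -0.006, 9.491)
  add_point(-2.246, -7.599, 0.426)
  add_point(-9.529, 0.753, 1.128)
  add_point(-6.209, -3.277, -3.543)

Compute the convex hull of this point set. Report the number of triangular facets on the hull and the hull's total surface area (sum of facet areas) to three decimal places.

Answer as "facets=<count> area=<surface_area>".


facets=6 area=201.597

Hull vertices (5/5): indices [0, 1, 2, 3, 4].

Triangle areas on the boundary:
  f1: (p2, p1, p3) → 71.6604
  f2: (p4, p1, p3) → 54.1933
  f3: (p0, p2, p3) → 12.1805
  f4: (p0, p4, p3) → 15.2751
  f5: (p0, p2, p1) → 14.0307
  f6: (p0, p4, p1) → 34.2572
Σ area = 201.597

Euler: V−E+F = 5−9+6 = 2.


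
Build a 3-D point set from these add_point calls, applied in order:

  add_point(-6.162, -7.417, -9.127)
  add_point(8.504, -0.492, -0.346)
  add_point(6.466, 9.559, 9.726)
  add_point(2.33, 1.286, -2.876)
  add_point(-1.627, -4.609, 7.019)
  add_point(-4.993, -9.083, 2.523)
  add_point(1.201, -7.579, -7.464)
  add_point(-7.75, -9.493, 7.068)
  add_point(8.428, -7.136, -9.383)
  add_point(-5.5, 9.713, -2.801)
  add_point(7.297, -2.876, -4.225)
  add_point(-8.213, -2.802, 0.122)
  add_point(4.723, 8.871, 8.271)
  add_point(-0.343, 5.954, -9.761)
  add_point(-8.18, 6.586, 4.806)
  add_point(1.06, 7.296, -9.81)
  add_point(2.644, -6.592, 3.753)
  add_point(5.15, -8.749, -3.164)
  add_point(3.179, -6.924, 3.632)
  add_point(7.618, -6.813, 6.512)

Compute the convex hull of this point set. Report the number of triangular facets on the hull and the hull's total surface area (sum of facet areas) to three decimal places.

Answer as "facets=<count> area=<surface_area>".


Hull vertices (13/20): indices [0, 1, 2, 5, 7, 8, 9, 11, 13, 14, 15, 17, 19].

Area of each hull facet:
  f1: (p0, p9, p11) → 68.0557
  f2: (p0, p7, p11) → 48.2246
  f3: (p19, p2, p1) → 67.2340
  f4: (p19, p7, p2) → 129.9604
  f5: (p19, p8, p1) → 51.5913
  f6: (p14, p2, p9) → 67.8229
  f7: (p14, p7, p2) → 126.8759
  f8: (p14, p9, p11) → 45.2724
  f9: (p14, p7, p11) → 48.3386
  f10: (p15, p2, p9) → 85.6357
  f11: (p15, p2, p1) → 103.0591
  f12: (p15, p8, p1) → 78.5686
  f13: (p5, p0, p7) → 18.9388
  f14: (p17, p19, p8) → 27.3186
  f15: (p17, p19, p7) → 77.1147
  f16: (p17, p5, p7) → 15.3018
  f17: (p17, p0, p8) → 46.3530
  f18: (p17, p5, p0) → 63.0647
  f19: (p13, p0, p8) → 96.8153
  f20: (p13, p15, p8) → 15.0758
  f21: (p13, p0, p9) → 68.4574
  f22: (p13, p15, p9) → 9.0817
Σ area = 1358.161

Check V−E+F: 13 − 33 + 22 = 2.

facets=22 area=1358.161


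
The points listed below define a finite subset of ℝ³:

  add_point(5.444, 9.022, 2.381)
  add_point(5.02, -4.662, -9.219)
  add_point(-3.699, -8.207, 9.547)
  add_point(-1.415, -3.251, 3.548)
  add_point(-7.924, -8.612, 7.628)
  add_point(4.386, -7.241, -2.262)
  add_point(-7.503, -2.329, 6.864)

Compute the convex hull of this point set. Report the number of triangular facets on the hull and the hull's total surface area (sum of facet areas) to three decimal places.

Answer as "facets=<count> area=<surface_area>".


facets=8 area=554.543

Points on the hull: [0, 1, 2, 4, 5, 6] (6 of 7).

Facet areas (half cross-product norm):
  f1: (p6, p1, p4) → 65.0550
  f2: (p6, p1, p0) → 150.0763
  f3: (p6, p2, p4) → 14.7043
  f4: (p6, p2, p0) → 65.0522
  f5: (p5, p1, p4) → 43.3247
  f6: (p5, p2, p4) → 32.8744
  f7: (p5, p1, p0) → 62.8842
  f8: (p5, p2, p0) → 120.5717
Σ area = 554.543

Euler: V−E+F = 6−12+8 = 2.


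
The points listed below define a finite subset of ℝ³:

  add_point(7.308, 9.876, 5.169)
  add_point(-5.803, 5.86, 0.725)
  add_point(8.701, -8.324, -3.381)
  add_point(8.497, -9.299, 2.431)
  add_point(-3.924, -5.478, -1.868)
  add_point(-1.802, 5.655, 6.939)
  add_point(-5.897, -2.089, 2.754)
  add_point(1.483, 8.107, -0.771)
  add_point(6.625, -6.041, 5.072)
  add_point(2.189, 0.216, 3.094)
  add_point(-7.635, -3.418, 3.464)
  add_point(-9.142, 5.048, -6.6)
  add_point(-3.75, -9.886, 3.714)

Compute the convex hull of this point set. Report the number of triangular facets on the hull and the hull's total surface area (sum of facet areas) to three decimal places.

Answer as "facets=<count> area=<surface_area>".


Extreme-point indices: [0, 1, 2, 3, 4, 5, 7, 8, 10, 11, 12] — 11 of 13 on the boundary.

Triangle areas on the boundary:
  f1: (p7, p2, p11) → 113.1979
  f2: (p7, p0, p11) → 15.1074
  f3: (p7, p0, p2) → 77.1146
  f4: (p4, p2, p11) → 69.5919
  f5: (p4, p12, p11) → 25.9107
  f6: (p4, p12, p2) → 46.2453
  f7: (p8, p5, p0) → 72.4909
  f8: (p8, p5, p12) → 78.5233
  f9: (p1, p0, p11) → 42.6236
  f10: (p1, p5, p0) → 35.6281
  f11: (p3, p12, p2) → 35.9644
  f12: (p3, p8, p12) → 25.5458
  f13: (p3, p0, p2) → 57.2019
  f14: (p3, p8, p0) → 26.3152
  f15: (p10, p5, p12) → 38.9964
  f16: (p10, p1, p5) → 35.9330
  f17: (p10, p12, p11) → 38.7335
  f18: (p10, p1, p11) → 39.7018
Σ area = 874.826

Euler characteristic 11−27+18 = 2 ✓

facets=18 area=874.826


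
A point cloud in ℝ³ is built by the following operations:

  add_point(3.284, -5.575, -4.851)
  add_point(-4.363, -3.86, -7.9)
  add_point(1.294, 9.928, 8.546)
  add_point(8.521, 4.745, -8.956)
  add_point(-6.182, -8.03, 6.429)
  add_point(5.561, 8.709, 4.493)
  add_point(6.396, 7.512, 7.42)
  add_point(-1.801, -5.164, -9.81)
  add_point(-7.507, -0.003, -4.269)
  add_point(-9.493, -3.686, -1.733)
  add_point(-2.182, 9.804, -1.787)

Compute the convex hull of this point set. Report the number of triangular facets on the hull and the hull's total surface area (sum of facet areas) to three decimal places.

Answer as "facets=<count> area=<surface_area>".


Points on the hull: [0, 1, 2, 3, 4, 5, 6, 7, 8, 9, 10] (11 of 11).

Facet areas (half cross-product norm):
  f1: (p4, p2, p9) → 94.3837
  f2: (p7, p4, p9) → 52.5625
  f3: (p10, p2, p9) → 82.5863
  f4: (p10, p7, p3) → 95.4126
  f5: (p6, p4, p2) → 56.1874
  f6: (p0, p7, p3) → 43.6692
  f7: (p0, p7, p4) → 52.9235
  f8: (p0, p6, p3) → 99.7380
  f9: (p0, p6, p4) → 130.3704
  f10: (p8, p10, p9) → 19.3430
  f11: (p5, p6, p3) → 17.0526
  f12: (p5, p6, p2) → 9.2140
  f13: (p5, p10, p3) → 65.9255
  f14: (p5, p10, p2) → 29.8068
  f15: (p1, p10, p7) → 23.2078
  f16: (p1, p8, p10) → 31.8333
  f17: (p1, p7, p9) → 5.7974
  f18: (p1, p8, p9) → 15.0570
Σ area = 925.071

Euler: V−E+F = 11−27+18 = 2.

facets=18 area=925.071


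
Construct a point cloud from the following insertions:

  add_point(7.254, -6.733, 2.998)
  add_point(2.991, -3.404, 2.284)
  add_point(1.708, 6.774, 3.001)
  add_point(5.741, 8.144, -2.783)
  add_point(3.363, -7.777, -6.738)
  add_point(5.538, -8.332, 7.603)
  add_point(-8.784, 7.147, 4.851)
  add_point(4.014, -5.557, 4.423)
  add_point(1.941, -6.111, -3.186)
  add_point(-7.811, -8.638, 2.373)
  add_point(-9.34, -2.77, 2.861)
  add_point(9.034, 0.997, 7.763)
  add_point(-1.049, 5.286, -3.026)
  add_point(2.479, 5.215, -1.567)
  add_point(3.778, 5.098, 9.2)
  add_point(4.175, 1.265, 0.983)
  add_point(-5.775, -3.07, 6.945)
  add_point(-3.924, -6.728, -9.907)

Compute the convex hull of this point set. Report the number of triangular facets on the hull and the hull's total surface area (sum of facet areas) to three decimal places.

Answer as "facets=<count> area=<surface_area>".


facets=20 area=1037.254

Hull vertices (12/18): indices [0, 3, 4, 5, 6, 9, 10, 11, 12, 14, 16, 17].

Per-facet area ½‖(b−a)×(c−a)‖:
  f1: (p6, p17, p10) → 66.2302
  f2: (p14, p3, p11) → 42.0198
  f3: (p14, p6, p3) → 82.4900
  f4: (p14, p5, p11) → 32.4528
  f5: (p12, p17, p3) → 44.1023
  f6: (p12, p6, p3) → 34.4925
  f7: (p12, p6, p17) → 74.3489
  f8: (p9, p17, p10) → 39.6062
  f9: (p4, p17, p3) → 66.1046
  f10: (p4, p9, p17) → 51.8029
  f11: (p4, p9, p5) → 90.1956
  f12: (p16, p14, p6) → 64.6419
  f13: (p16, p14, p5) → 72.4953
  f14: (p16, p6, p10) → 27.2674
  f15: (p16, p9, p10) → 16.3075
  f16: (p16, p9, p5) → 46.7421
  f17: (p0, p5, p11) → 23.6868
  f18: (p0, p4, p5) → 20.2094
  f19: (p0, p3, p11) → 60.8785
  f20: (p0, p4, p3) → 81.1797
Σ area = 1037.254

Euler: V−E+F = 12−30+20 = 2.


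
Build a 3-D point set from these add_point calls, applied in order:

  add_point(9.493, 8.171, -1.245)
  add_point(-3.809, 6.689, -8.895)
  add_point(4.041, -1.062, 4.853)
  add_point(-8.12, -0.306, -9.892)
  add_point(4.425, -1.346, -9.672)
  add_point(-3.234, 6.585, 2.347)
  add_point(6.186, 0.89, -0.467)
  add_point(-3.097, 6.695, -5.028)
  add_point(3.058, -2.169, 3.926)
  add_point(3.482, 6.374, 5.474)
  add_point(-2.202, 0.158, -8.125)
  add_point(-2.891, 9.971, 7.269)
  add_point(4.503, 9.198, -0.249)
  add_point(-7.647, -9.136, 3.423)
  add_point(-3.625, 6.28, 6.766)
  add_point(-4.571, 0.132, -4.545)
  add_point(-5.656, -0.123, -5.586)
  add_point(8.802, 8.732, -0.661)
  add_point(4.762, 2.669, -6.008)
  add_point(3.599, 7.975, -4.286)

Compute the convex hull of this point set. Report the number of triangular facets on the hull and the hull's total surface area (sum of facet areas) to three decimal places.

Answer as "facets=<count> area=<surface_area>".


14 of the 20 inputs are extreme points: [0, 1, 2, 3, 4, 6, 8, 9, 11, 12, 13, 14, 17, 19].

Triangle areas on the boundary:
  f1: (p11, p13, p3) → 149.6201
  f2: (p4, p13, p3) → 100.2123
  f3: (p1, p11, p3) → 64.8916
  f4: (p1, p4, p3) → 46.4964
  f5: (p1, p4, p0) → 76.1508
  f6: (p2, p9, p0) → 34.2699
  f7: (p2, p9, p11) → 23.4067
  f8: (p12, p1, p11) → 64.7181
  f9: (p6, p4, p0) → 37.9786
  f10: (p6, p2, p0) → 20.7520
  f11: (p8, p4, p13) → 87.2418
  f12: (p8, p2, p13) → 6.0983
  f13: (p8, p6, p4) → 26.3606
  f14: (p8, p6, p2) → 5.2815
  f15: (p14, p11, p13) → 2.9011
  f16: (p14, p2, p13) → 75.7506
  f17: (p14, p2, p11) → 17.1292
  f18: (p17, p12, p11) → 14.7233
  f19: (p17, p9, p0) → 3.3835
  f20: (p17, p9, p11) → 26.1342
  f21: (p19, p12, p1) → 13.4638
  f22: (p19, p17, p12) → 9.3329
  f23: (p19, p1, p0) → 4.1262
  f24: (p19, p17, p0) → 3.3582
Σ area = 913.782

Euler: V−E+F = 14−36+24 = 2.

facets=24 area=913.782


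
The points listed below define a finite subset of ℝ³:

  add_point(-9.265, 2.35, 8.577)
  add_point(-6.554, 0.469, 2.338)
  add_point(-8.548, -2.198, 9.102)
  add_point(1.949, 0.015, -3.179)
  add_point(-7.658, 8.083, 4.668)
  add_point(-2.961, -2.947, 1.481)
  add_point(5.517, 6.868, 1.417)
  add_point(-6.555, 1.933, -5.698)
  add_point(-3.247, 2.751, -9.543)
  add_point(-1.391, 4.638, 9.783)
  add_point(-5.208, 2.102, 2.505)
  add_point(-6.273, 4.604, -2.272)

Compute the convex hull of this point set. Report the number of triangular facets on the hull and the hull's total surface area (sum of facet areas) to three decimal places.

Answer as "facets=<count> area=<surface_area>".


Hull vertices (9/12): indices [0, 2, 3, 4, 5, 6, 7, 8, 9].

Area of each hull facet:
  f1: (p4, p8, p6) → 92.3330
  f2: (p9, p5, p6) → 59.3253
  f3: (p9, p4, p0) → 27.5737
  f4: (p9, p4, p6) → 48.5609
  f5: (p7, p8, p5) → 22.0319
  f6: (p7, p4, p0) → 42.9596
  f7: (p7, p4, p8) → 24.4258
  f8: (p3, p5, p6) → 32.1848
  f9: (p3, p8, p6) → 36.1138
  f10: (p3, p8, p5) → 31.4004
  f11: (p2, p9, p0) → 19.0919
  f12: (p2, p9, p5) → 44.6168
  f13: (p2, p7, p0) → 33.6302
  f14: (p2, p7, p5) → 41.7490
Σ area = 555.997

Euler: V−E+F = 9−21+14 = 2.

facets=14 area=555.997
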